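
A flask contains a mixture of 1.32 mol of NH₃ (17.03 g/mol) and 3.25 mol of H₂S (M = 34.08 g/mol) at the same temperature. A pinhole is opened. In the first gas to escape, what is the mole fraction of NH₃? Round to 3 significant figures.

Effusion rate of each component ∝ n_i/√M_i (partial pressure × 1/√M).
So x_NH₃ in the escaping gas = (n_NH₃/√M_NH₃) / Σ(n_i/√M_i)
= (1.32/√17.03) / (1.32/√17.03 + 3.25/√34.08) = 0.3199/(0.3199 + 0.5567) = 0.365.

0.365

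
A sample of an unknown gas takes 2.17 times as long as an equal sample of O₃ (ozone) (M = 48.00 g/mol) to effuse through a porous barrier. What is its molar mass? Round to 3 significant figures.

226 g/mol

Graham's law gives t_X/t_O₃ = √(M_X/M_O₃).
2.17 = √(M_X/48.00)
M_X = 48.00 × 2.17² = 48.00 × 4.709 = 226 g/mol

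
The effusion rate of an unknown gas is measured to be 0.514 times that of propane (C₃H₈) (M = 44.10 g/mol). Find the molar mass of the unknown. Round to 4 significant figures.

166.9 g/mol

From Graham's law, rate_X/rate_C₃H₈ = √(M_C₃H₈/M_X).
0.514 = √(44.10/M_X)
M_X = 44.10 / 0.514² = 44.10 / 0.2642 = 166.9 g/mol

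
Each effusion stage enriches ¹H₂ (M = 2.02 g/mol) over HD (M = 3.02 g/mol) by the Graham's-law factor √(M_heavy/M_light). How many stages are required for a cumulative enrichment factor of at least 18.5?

Per stage α = (3.02/2.02)^(1/2) = 1.49505^0.5, giving ln α = 0.2011.
Need α^N ≥ 18.5 ⇒ N ≥ ln(18.5) / ln α = 2.918 / 0.2011 = 14.51.
Minimum whole number of stages: N = 15.

15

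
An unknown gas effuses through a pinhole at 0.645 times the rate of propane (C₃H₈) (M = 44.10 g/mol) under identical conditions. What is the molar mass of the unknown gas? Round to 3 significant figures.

106 g/mol

By Graham's law, rate_X/rate_C₃H₈ = √(M_C₃H₈/M_X).
0.645 = √(44.10/M_X)
M_X = 44.10 / 0.645² = 44.10 / 0.4160 = 106 g/mol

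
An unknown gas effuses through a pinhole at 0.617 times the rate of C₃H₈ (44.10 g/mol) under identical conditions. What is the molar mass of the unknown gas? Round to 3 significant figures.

By Graham's law, rate_X/rate_C₃H₈ = √(M_C₃H₈/M_X).
0.617 = √(44.10/M_X)
M_X = 44.10 / 0.617² = 44.10 / 0.3807 = 116 g/mol

116 g/mol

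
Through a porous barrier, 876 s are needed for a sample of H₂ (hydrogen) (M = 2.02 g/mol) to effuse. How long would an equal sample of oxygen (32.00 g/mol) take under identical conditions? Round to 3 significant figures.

3490 s

Using Graham's law: t_O₂/t_H₂ = √(M_O₂/M_H₂) = √(32.00/2.02) = √15.84 = 3.980.
So the time for O₂ is 876 × 3.980 = 3490 s.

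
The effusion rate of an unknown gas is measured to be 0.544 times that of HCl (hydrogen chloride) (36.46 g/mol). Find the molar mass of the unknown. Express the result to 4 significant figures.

123.2 g/mol

Graham's law gives rate_X/rate_HCl = √(M_HCl/M_X).
0.544 = √(36.46/M_X)
M_X = 36.46 / 0.544² = 36.46 / 0.2959 = 123.2 g/mol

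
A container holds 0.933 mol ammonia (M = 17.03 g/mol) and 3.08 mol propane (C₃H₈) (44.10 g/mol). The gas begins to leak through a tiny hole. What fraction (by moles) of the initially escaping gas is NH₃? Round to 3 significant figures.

The effusion rate of species i is ∝ p_i/√M_i ∝ n_i/√M_i.
Mole fraction of NH₃ in the effusate = (n_NH₃/√M_NH₃) / (n_NH₃/√M_NH₃ + n_C₃H₈/√M_C₃H₈)
= (0.933/√17.03) / (0.933/√17.03 + 3.08/√44.10) = 0.2261/(0.2261 + 0.4638) = 0.328.

0.328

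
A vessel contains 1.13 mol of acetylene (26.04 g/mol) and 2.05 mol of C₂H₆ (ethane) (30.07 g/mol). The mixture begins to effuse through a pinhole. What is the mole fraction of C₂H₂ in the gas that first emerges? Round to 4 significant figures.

The effusion rate of species i is ∝ p_i/√M_i ∝ n_i/√M_i.
Mole fraction of C₂H₂ in the effusate = (n_C₂H₂/√M_C₂H₂) / (n_C₂H₂/√M_C₂H₂ + n_C₂H₆/√M_C₂H₆)
= (1.13/√26.04) / (1.13/√26.04 + 2.05/√30.07) = 0.2214/(0.2214 + 0.3738) = 0.3720.

0.3720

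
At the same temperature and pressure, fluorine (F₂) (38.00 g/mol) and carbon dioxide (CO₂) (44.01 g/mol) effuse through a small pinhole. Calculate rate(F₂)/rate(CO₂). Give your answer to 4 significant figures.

Since effusion rate ∝ 1/√M, rate_F₂/rate_CO₂ = √(M_CO₂/M_F₂) = √(44.01/38.00) = √1.158 = 1.076.

1.076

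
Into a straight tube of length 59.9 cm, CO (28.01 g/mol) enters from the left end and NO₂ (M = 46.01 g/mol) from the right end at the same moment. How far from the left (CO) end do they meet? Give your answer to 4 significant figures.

33.65 cm

Graham's law gives d_CO/d_NO₂ = rate_CO/rate_NO₂ = √(M_NO₂/M_CO) = √(46.01/28.01) = 1.282.
With d_CO + d_NO₂ = 59.9 cm, d_NO₂ = 59.9/(1 + 1.282) = 26.25 cm.
d_CO = 59.9 − 26.25 = 33.65 cm.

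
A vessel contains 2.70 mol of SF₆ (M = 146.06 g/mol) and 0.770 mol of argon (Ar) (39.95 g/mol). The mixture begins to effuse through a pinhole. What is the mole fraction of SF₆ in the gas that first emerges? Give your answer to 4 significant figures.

Effusion rate of each component ∝ n_i/√M_i (partial pressure × 1/√M).
x_SF₆(eff) = (n_SF₆/√M_SF₆) / (n_SF₆/√M_SF₆ + n_Ar/√M_Ar)
= (2.70/√146.06) / (2.70/√146.06 + 0.770/√39.95) = 0.2234/(0.2234 + 0.1218) = 0.6471.

0.6471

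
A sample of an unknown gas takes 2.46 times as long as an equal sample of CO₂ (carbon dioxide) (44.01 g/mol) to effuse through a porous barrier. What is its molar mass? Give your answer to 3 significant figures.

By Graham's law, t_X/t_CO₂ = √(M_X/M_CO₂).
2.46 = √(M_X/44.01)
M_X = 44.01 × 2.46² = 44.01 × 6.052 = 266 g/mol

266 g/mol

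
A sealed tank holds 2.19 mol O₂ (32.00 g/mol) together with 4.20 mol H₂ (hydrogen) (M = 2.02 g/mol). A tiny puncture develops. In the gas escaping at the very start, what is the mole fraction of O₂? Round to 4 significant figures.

The effusion rate of species i is ∝ p_i/√M_i ∝ n_i/√M_i.
x_O₂(eff) = (n_O₂/√M_O₂) / (n_O₂/√M_O₂ + n_H₂/√M_H₂)
= (2.19/√32.00) / (2.19/√32.00 + 4.20/√2.02) = 0.3871/(0.3871 + 2.955) = 0.1158.

0.1158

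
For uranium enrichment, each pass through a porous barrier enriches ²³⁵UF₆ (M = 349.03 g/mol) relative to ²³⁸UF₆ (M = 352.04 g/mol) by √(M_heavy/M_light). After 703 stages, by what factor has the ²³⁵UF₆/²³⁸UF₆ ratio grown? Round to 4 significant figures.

The single-stage factor is √(M_heavy/M_light), so 703 stages give [√(352.04/349.03)]^703 = (352.04/349.03)^(703/2).
= 1.00862^(703/2) = 20.46.

20.46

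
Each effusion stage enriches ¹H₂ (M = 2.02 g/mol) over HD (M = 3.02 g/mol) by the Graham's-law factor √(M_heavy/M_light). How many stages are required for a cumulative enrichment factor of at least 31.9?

18

With α = √(3.02/2.02) per stage, ln α = ½ ln(1.49505) = 0.2011.
Need α^N ≥ 31.9 ⇒ N ≥ ln(31.9) / ln α = 3.463 / 0.2011 = 17.22.
So at least 18 stages are needed.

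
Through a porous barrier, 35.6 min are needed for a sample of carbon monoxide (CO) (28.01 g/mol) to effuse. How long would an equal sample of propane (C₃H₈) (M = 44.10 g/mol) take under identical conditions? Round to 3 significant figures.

Graham's law gives t_C₃H₈/t_CO = √(M_C₃H₈/M_CO) = √(44.10/28.01) = √1.574 = 1.255.
So the time for C₃H₈ is 35.6 × 1.255 = 44.7 min.

44.7 min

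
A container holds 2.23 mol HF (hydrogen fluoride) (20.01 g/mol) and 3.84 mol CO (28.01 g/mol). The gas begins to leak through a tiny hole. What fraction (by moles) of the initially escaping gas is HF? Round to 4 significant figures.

Rate_i ∝ x_i/√M_i (Graham's law weighted by mole fraction), so the effusate composition follows n_i/√M_i.
x_HF(eff) = (n_HF/√M_HF) / (n_HF/√M_HF + n_CO/√M_CO)
= (2.23/√20.01) / (2.23/√20.01 + 3.84/√28.01) = 0.4985/(0.4985 + 0.7256) = 0.4073.

0.4073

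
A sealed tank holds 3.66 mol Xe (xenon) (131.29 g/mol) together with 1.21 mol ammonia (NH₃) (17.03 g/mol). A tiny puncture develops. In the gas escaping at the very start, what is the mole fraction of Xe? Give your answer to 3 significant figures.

0.521

Rate_i ∝ x_i/√M_i (Graham's law weighted by mole fraction), so the effusate composition follows n_i/√M_i.
x_Xe(eff) = (n_Xe/√M_Xe) / (n_Xe/√M_Xe + n_NH₃/√M_NH₃)
= (3.66/√131.29) / (3.66/√131.29 + 1.21/√17.03) = 0.3194/(0.3194 + 0.2932) = 0.521.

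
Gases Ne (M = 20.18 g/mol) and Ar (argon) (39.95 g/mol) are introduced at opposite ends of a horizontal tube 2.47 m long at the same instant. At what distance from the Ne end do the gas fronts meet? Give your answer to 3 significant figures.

Distances travelled in equal time are proportional to diffusion rates, so d_Ne/d_Ar = √(M_Ar/M_Ne) = √(39.95/20.18) = 1.407.
With d_Ne + d_Ar = 2.47 m, d_Ar = 2.47/(1 + 1.407) = 1.026 m.
d_Ne = 2.47 − 1.026 = 1.44 m.

1.44 m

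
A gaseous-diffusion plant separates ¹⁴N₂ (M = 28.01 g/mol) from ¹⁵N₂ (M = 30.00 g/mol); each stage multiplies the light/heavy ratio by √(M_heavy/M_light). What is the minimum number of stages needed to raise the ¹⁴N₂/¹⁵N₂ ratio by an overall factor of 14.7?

With α = √(30.00/28.01) per stage, ln α = ½ ln(1.07105) = 0.03432.
Need α^N ≥ 14.7 ⇒ N ≥ ln(14.7) / ln α = 2.688 / 0.03432 = 78.32.
Rounding up, N = 79 stages.

79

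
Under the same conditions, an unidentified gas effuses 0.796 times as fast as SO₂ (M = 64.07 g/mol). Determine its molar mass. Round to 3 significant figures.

101 g/mol

From Graham's law, rate_X/rate_SO₂ = √(M_SO₂/M_X).
0.796 = √(64.07/M_X)
M_X = 64.07 / 0.796² = 64.07 / 0.6336 = 101 g/mol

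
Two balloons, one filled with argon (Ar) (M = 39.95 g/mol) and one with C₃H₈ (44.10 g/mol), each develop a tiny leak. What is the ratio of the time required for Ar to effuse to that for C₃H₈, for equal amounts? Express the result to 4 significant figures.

Graham's law gives t_Ar/t_C₃H₈ = √(M_Ar/M_C₃H₈) = √(39.95/44.10) = √0.9059 = 0.9518.

0.9518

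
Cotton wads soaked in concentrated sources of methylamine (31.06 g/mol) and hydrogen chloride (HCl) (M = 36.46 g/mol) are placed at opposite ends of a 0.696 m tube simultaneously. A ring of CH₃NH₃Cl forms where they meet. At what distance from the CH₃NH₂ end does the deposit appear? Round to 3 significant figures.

Distances travelled in equal time are proportional to diffusion rates, so d_CH₃NH₂/d_HCl = √(M_HCl/M_CH₃NH₂) = √(36.46/31.06) = 1.083.
With d_CH₃NH₂ + d_HCl = 0.696 m, d_HCl = 0.696/(1 + 1.083) = 0.3341 m.
d_CH₃NH₂ = 0.696 − 0.3341 = 0.362 m.

0.362 m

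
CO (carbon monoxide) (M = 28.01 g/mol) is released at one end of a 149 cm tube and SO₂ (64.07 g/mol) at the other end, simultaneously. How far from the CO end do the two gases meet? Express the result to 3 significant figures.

89.7 cm

In equal time, each gas travels a distance ∝ its rate ∝ 1/√M, so d_CO/d_SO₂ = √(M_SO₂/M_CO) = √(64.07/28.01) = 1.512.
With d_CO + d_SO₂ = 149 cm, d_SO₂ = 149/(1 + 1.512) = 59.31 cm.
d_CO = 149 − 59.31 = 89.7 cm.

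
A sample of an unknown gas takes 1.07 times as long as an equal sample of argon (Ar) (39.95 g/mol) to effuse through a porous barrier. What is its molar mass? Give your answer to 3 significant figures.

Since effusion rate ∝ 1/√M, t_X/t_Ar = √(M_X/M_Ar).
1.07 = √(M_X/39.95)
M_X = 39.95 × 1.07² = 39.95 × 1.145 = 45.7 g/mol

45.7 g/mol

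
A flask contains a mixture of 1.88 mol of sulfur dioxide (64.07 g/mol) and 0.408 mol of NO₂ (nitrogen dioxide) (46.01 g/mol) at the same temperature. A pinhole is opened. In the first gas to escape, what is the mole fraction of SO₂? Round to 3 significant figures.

Rate_i ∝ x_i/√M_i (Graham's law weighted by mole fraction), so the effusate composition follows n_i/√M_i.
Mole fraction of SO₂ in the effusate = (n_SO₂/√M_SO₂) / (n_SO₂/√M_SO₂ + n_NO₂/√M_NO₂)
= (1.88/√64.07) / (1.88/√64.07 + 0.408/√46.01) = 0.2349/(0.2349 + 0.06015) = 0.796.

0.796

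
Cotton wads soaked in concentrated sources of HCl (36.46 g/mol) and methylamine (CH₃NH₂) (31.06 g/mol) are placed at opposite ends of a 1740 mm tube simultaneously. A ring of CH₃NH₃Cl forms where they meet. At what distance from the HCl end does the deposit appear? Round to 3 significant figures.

835 mm

The fronts meet when d_HCl + d_CH₃NH₂ = L with d_HCl/d_CH₃NH₂ = √(M_CH₃NH₂/M_HCl) (Graham's law). Here √(M_CH₃NH₂/M_HCl) = √(31.06/36.46) = 0.9230.
With d_HCl + d_CH₃NH₂ = 1740 mm, d_CH₃NH₂ = 1740/(1 + 0.9230) = 904.8 mm.
d_HCl = 1740 − 904.8 = 835 mm.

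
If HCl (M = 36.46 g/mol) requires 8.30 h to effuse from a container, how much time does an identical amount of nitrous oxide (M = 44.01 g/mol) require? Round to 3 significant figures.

Using Graham's law: t_N₂O/t_HCl = √(M_N₂O/M_HCl) = √(44.01/36.46) = √1.207 = 1.099.
So the time for N₂O is 8.30 × 1.099 = 9.12 h.

9.12 h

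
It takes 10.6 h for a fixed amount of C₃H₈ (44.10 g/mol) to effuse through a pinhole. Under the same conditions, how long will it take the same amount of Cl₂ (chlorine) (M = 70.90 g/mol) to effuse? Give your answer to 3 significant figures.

13.4 h

Using Graham's law: t_Cl₂/t_C₃H₈ = √(M_Cl₂/M_C₃H₈) = √(70.90/44.10) = √1.608 = 1.268.
So the time for Cl₂ is 10.6 × 1.268 = 13.4 h.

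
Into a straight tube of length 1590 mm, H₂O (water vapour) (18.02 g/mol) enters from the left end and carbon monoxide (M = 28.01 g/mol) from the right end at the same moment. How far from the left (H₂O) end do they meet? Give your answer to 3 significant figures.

In equal time, each gas travels a distance ∝ its rate ∝ 1/√M, so d_H₂O/d_CO = √(M_CO/M_H₂O) = √(28.01/18.02) = 1.247.
With d_H₂O + d_CO = 1590 mm, d_CO = 1590/(1 + 1.247) = 707.7 mm.
d_H₂O = 1590 − 707.7 = 882 mm.

882 mm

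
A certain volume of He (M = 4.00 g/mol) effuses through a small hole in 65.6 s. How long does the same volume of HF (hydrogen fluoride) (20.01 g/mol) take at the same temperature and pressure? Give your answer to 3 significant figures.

From Graham's law, t_HF/t_He = √(M_HF/M_He) = √(20.01/4.00) = √5.003 = 2.237.
So the time for HF is 65.6 × 2.237 = 147 s.

147 s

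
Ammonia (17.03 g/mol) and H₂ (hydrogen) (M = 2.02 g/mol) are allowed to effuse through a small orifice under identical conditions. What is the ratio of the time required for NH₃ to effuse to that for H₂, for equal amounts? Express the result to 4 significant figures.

2.904

From Graham's law, t_NH₃/t_H₂ = √(M_NH₃/M_H₂) = √(17.03/2.02) = √8.431 = 2.904.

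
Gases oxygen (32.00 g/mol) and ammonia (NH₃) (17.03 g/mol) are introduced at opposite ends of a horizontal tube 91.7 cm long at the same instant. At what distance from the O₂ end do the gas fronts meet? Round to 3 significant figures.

The fronts meet when d_O₂ + d_NH₃ = L with d_O₂/d_NH₃ = √(M_NH₃/M_O₂) (Graham's law). Here √(M_NH₃/M_O₂) = √(17.03/32.00) = 0.7295.
With d_O₂ + d_NH₃ = 91.7 cm, d_NH₃ = 91.7/(1 + 0.7295) = 53.02 cm.
d_O₂ = 91.7 − 53.02 = 38.7 cm.

38.7 cm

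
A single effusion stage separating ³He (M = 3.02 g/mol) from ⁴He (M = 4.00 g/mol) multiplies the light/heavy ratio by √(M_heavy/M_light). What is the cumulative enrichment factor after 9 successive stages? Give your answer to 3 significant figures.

Each stage multiplies the ratio by α = √(4.00/3.02), so after 9 stages the overall factor is α^9 = (4.00/3.02)^(9/2).
= 1.32450^(9/2) = 3.54.

3.54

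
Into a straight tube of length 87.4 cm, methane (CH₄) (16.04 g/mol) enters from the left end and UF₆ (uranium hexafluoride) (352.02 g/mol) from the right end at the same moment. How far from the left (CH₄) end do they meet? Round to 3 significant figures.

Graham's law gives d_CH₄/d_UF₆ = rate_CH₄/rate_UF₆ = √(M_UF₆/M_CH₄) = √(352.02/16.04) = 4.685.
With d_CH₄ + d_UF₆ = 87.4 cm, d_UF₆ = 87.4/(1 + 4.685) = 15.37 cm.
d_CH₄ = 87.4 − 15.37 = 72.0 cm.

72.0 cm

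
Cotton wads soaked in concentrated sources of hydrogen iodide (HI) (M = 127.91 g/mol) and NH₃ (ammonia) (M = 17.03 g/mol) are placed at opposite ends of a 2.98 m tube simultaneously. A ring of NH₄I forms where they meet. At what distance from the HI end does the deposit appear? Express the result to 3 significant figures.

The fronts meet when d_HI + d_NH₃ = L with d_HI/d_NH₃ = √(M_NH₃/M_HI) (Graham's law). Here √(M_NH₃/M_HI) = √(17.03/127.91) = 0.3649.
With d_HI + d_NH₃ = 2.98 m, d_NH₃ = 2.98/(1 + 0.3649) = 2.183 m.
d_HI = 2.98 − 2.183 = 0.797 m.

0.797 m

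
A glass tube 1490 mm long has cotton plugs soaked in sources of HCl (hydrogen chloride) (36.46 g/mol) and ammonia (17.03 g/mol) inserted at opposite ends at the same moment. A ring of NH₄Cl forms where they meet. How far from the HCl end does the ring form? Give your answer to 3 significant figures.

Distances travelled in equal time are proportional to diffusion rates, so d_HCl/d_NH₃ = √(M_NH₃/M_HCl) = √(17.03/36.46) = 0.6834.
With d_HCl + d_NH₃ = 1490 mm, d_NH₃ = 1490/(1 + 0.6834) = 885.1 mm.
d_HCl = 1490 − 885.1 = 605 mm.

605 mm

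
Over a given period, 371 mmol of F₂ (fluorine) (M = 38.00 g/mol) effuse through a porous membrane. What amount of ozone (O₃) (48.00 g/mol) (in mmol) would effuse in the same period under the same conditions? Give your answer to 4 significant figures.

330.1 mmol

By Graham's law, rate_O₃/rate_F₂ = √(M_F₂/M_O₃) = √(38.00/48.00) = √0.7917 = 0.8898.
So the amount for O₃ is 371 × 0.8898 = 330.1 mmol.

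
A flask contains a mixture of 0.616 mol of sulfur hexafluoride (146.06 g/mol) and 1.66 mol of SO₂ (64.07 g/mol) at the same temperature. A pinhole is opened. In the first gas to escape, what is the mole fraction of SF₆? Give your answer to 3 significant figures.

0.197

Each component's effusion rate ∝ (its partial pressure)·(1/√M) ∝ n_i/√M_i.
x_SF₆(eff) = (n_SF₆/√M_SF₆) / (n_SF₆/√M_SF₆ + n_SO₂/√M_SO₂)
= (0.616/√146.06) / (0.616/√146.06 + 1.66/√64.07) = 0.05097/(0.05097 + 0.2074) = 0.197.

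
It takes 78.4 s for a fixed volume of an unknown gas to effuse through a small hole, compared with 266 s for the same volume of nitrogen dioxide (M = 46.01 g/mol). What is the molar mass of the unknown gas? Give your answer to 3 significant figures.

4.00 g/mol

Since effusion rate ∝ 1/√M, t_X/t_NO₂ = √(M_X/M_NO₂).
78.4/266 = 0.2947 = √(M_X/46.01)
M_X = 46.01 × 0.2947² = 46.01 × 0.08687 = 4.00 g/mol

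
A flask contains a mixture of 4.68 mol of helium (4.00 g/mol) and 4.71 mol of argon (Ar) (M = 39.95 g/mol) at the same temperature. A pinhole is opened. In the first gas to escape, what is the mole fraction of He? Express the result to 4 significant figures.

0.7585

Each component's effusion rate ∝ (its partial pressure)·(1/√M) ∝ n_i/√M_i.
x_He(eff) = (n_He/√M_He) / (n_He/√M_He + n_Ar/√M_Ar)
= (4.68/√4.00) / (4.68/√4.00 + 4.71/√39.95) = 2.340/(2.340 + 0.7452) = 0.7585.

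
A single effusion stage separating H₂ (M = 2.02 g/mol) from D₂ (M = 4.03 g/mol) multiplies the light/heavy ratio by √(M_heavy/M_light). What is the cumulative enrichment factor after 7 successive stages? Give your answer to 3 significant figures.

11.2

After 7 stages the ratio has grown by (√(4.03/2.02))^7 = (4.03/2.02)^(7/2).
= 1.99505^(7/2) = 11.2.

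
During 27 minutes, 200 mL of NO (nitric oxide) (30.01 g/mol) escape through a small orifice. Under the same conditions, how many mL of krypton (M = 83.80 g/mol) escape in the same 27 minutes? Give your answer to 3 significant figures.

120 mL

By Graham's law, rate_Kr/rate_NO = √(M_NO/M_Kr) = √(30.01/83.80) = √0.3581 = 0.5984.
So the volume for Kr is 200 × 0.5984 = 120 mL.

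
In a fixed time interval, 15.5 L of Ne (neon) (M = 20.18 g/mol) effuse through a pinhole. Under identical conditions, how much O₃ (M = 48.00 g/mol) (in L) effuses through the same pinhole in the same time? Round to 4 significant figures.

10.05 L

By Graham's law, rate_O₃/rate_Ne = √(M_Ne/M_O₃) = √(20.18/48.00) = √0.4204 = 0.6484.
So the volume for O₃ is 15.5 × 0.6484 = 10.05 L.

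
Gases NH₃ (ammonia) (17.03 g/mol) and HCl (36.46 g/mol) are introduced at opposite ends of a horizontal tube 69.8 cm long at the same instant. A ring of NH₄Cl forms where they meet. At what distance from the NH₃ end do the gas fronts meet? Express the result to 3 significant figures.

The fronts meet when d_NH₃ + d_HCl = L with d_NH₃/d_HCl = √(M_HCl/M_NH₃) (Graham's law). Here √(M_HCl/M_NH₃) = √(36.46/17.03) = 1.463.
With d_NH₃ + d_HCl = 69.8 cm, d_HCl = 69.8/(1 + 1.463) = 28.34 cm.
d_NH₃ = 69.8 − 28.34 = 41.5 cm.

41.5 cm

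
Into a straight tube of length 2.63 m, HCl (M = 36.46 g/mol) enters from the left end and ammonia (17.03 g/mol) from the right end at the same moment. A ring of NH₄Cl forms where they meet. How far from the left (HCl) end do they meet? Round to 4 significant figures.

1.068 m

Graham's law gives d_HCl/d_NH₃ = rate_HCl/rate_NH₃ = √(M_NH₃/M_HCl) = √(17.03/36.46) = 0.6834.
With d_HCl + d_NH₃ = 2.63 m, d_NH₃ = 2.63/(1 + 0.6834) = 1.562 m.
d_HCl = 2.63 − 1.562 = 1.068 m.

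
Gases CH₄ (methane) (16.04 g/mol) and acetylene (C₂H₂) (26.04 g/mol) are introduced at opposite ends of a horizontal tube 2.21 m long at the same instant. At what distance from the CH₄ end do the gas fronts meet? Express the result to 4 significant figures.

Graham's law gives d_CH₄/d_C₂H₂ = rate_CH₄/rate_C₂H₂ = √(M_C₂H₂/M_CH₄) = √(26.04/16.04) = 1.274.
With d_CH₄ + d_C₂H₂ = 2.21 m, d_C₂H₂ = 2.21/(1 + 1.274) = 0.9718 m.
d_CH₄ = 2.21 − 0.9718 = 1.238 m.

1.238 m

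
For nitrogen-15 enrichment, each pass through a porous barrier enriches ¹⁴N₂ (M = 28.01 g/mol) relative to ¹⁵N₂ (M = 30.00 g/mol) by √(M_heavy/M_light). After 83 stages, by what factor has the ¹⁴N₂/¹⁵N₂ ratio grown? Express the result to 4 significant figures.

17.26

The single-stage factor is √(M_heavy/M_light), so 83 stages give [√(30.00/28.01)]^83 = (30.00/28.01)^(83/2).
= 1.07105^(83/2) = 17.26.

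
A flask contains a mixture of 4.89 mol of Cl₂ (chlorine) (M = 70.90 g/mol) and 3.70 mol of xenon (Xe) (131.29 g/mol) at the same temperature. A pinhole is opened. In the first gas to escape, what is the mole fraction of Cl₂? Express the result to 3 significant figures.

Each component's effusion rate ∝ (its partial pressure)·(1/√M) ∝ n_i/√M_i.
So x_Cl₂ in the escaping gas = (n_Cl₂/√M_Cl₂) / Σ(n_i/√M_i)
= (4.89/√70.90) / (4.89/√70.90 + 3.70/√131.29) = 0.5807/(0.5807 + 0.3229) = 0.643.

0.643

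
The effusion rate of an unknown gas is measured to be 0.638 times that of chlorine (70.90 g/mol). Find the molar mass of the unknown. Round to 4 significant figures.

174.2 g/mol

Graham's law gives rate_X/rate_Cl₂ = √(M_Cl₂/M_X).
0.638 = √(70.90/M_X)
M_X = 70.90 / 0.638² = 70.90 / 0.4070 = 174.2 g/mol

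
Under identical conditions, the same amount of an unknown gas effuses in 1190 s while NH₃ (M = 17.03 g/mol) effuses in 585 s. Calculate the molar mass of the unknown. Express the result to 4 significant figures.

70.47 g/mol

Graham's law gives t_X/t_NH₃ = √(M_X/M_NH₃).
1190/585 = 2.034 = √(M_X/17.03)
M_X = 17.03 × 2.034² = 17.03 × 4.138 = 70.47 g/mol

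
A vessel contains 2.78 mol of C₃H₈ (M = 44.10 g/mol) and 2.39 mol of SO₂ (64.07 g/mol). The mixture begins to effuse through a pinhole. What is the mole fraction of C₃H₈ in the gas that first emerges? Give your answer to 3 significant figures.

0.584

Rate_i ∝ x_i/√M_i (Graham's law weighted by mole fraction), so the effusate composition follows n_i/√M_i.
So x_C₃H₈ in the escaping gas = (n_C₃H₈/√M_C₃H₈) / Σ(n_i/√M_i)
= (2.78/√44.10) / (2.78/√44.10 + 2.39/√64.07) = 0.4186/(0.4186 + 0.2986) = 0.584.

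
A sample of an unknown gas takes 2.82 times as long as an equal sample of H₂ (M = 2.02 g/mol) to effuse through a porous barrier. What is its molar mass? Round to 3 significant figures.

16.1 g/mol

Since effusion rate ∝ 1/√M, t_X/t_H₂ = √(M_X/M_H₂).
2.82 = √(M_X/2.02)
M_X = 2.02 × 2.82² = 2.02 × 7.952 = 16.1 g/mol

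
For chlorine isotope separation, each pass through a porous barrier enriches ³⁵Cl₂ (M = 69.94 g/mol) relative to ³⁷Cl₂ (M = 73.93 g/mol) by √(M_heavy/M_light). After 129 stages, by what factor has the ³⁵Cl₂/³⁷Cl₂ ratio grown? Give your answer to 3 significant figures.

After 129 stages the ratio has grown by (√(73.93/69.94))^129 = (73.93/69.94)^(129/2).
= 1.05705^(129/2) = 35.8.

35.8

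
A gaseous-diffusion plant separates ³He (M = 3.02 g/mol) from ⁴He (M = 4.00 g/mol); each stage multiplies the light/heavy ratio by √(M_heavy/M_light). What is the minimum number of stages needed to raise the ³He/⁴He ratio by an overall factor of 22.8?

23

With α = √(4.00/3.02) per stage, ln α = ½ ln(1.32450) = 0.1405.
Need α^N ≥ 22.8 ⇒ N ≥ ln(22.8) / ln α = 3.127 / 0.1405 = 22.25.
So at least 23 stages are needed.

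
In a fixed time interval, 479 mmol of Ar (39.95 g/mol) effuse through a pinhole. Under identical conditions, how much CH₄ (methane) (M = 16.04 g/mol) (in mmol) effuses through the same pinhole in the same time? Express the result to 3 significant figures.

756 mmol

Since effusion rate ∝ 1/√M, rate_CH₄/rate_Ar = √(M_Ar/M_CH₄) = √(39.95/16.04) = √2.491 = 1.578.
So the amount for CH₄ is 479 × 1.578 = 756 mmol.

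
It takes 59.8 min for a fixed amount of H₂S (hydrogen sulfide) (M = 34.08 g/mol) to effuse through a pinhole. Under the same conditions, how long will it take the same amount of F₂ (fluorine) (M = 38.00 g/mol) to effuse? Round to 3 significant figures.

63.1 min

Graham's law gives t_F₂/t_H₂S = √(M_F₂/M_H₂S) = √(38.00/34.08) = √1.115 = 1.056.
So the time for F₂ is 59.8 × 1.056 = 63.1 min.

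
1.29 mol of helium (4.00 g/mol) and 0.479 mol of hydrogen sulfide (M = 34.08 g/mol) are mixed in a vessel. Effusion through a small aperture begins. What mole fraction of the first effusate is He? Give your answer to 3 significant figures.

0.887

The effusion rate of species i is ∝ p_i/√M_i ∝ n_i/√M_i.
So x_He in the escaping gas = (n_He/√M_He) / Σ(n_i/√M_i)
= (1.29/√4.00) / (1.29/√4.00 + 0.479/√34.08) = 0.6450/(0.6450 + 0.08205) = 0.887.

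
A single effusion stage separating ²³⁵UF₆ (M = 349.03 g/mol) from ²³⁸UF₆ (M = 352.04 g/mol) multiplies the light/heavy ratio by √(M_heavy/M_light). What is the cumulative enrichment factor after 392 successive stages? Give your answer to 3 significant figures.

After 392 stages the ratio has grown by (√(352.04/349.03))^392 = (352.04/349.03)^(392/2).
= 1.00862^196 = 5.38.

5.38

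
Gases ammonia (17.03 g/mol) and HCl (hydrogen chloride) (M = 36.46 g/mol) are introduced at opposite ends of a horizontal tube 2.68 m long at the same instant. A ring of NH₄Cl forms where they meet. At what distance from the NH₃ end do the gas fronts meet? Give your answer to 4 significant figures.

In equal time, each gas travels a distance ∝ its rate ∝ 1/√M, so d_NH₃/d_HCl = √(M_HCl/M_NH₃) = √(36.46/17.03) = 1.463.
With d_NH₃ + d_HCl = 2.68 m, d_HCl = 2.68/(1 + 1.463) = 1.088 m.
d_NH₃ = 2.68 − 1.088 = 1.592 m.

1.592 m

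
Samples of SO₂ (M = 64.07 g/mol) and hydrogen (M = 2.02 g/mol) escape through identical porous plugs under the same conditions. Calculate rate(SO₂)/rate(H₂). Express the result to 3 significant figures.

Using Graham's law: rate_SO₂/rate_H₂ = √(M_H₂/M_SO₂) = √(2.02/64.07) = √0.03153 = 0.178.

0.178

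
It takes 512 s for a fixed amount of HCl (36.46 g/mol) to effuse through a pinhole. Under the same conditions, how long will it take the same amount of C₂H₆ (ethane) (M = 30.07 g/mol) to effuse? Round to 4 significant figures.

From Graham's law, t_C₂H₆/t_HCl = √(M_C₂H₆/M_HCl) = √(30.07/36.46) = √0.8247 = 0.9082.
So the time for C₂H₆ is 512 × 0.9082 = 465.0 s.

465.0 s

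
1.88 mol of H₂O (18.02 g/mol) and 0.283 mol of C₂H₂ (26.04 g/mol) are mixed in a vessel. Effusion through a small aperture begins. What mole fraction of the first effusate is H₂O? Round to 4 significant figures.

Effusion rate of each component ∝ n_i/√M_i (partial pressure × 1/√M).
x_H₂O(eff) = (n_H₂O/√M_H₂O) / (n_H₂O/√M_H₂O + n_C₂H₂/√M_C₂H₂)
= (1.88/√18.02) / (1.88/√18.02 + 0.283/√26.04) = 0.4429/(0.4429 + 0.05546) = 0.8887.

0.8887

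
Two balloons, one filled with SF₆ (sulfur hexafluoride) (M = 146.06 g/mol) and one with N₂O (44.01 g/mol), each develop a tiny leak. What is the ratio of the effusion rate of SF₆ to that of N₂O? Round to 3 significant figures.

0.549

By Graham's law, rate_SF₆/rate_N₂O = √(M_N₂O/M_SF₆) = √(44.01/146.06) = √0.3013 = 0.549.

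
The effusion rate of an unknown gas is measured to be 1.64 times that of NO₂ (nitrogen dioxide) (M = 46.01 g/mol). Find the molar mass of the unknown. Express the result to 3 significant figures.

17.1 g/mol

Using Graham's law: rate_X/rate_NO₂ = √(M_NO₂/M_X).
1.64 = √(46.01/M_X)
M_X = 46.01 / 1.64² = 46.01 / 2.690 = 17.1 g/mol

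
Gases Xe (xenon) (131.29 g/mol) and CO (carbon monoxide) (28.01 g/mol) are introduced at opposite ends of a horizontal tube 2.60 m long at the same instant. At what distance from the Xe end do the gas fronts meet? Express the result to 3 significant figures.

Distances travelled in equal time are proportional to diffusion rates, so d_Xe/d_CO = √(M_CO/M_Xe) = √(28.01/131.29) = 0.4619.
With d_Xe + d_CO = 2.60 m, d_CO = 2.60/(1 + 0.4619) = 1.779 m.
d_Xe = 2.60 − 1.779 = 0.821 m.

0.821 m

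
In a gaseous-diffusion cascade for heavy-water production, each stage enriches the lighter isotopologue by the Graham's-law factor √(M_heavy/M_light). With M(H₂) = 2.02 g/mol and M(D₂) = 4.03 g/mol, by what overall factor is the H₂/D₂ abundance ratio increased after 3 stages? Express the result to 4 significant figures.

2.818

Overall factor = α^3 with α = √(4.03/2.02), i.e. (4.03/2.02)^(3/2).
= 1.99505^(3/2) = 2.818.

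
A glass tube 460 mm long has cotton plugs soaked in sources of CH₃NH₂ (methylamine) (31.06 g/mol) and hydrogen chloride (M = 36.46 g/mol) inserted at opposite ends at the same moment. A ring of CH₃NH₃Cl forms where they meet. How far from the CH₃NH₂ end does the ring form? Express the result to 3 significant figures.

239 mm

The fronts meet when d_CH₃NH₂ + d_HCl = L with d_CH₃NH₂/d_HCl = √(M_HCl/M_CH₃NH₂) (Graham's law). Here √(M_HCl/M_CH₃NH₂) = √(36.46/31.06) = 1.083.
With d_CH₃NH₂ + d_HCl = 460 mm, d_HCl = 460/(1 + 1.083) = 220.8 mm.
d_CH₃NH₂ = 460 − 220.8 = 239 mm.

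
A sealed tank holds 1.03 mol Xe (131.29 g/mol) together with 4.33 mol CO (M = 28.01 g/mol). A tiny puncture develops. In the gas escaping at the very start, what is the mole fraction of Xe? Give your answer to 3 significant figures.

0.0990

Each component's effusion rate ∝ (its partial pressure)·(1/√M) ∝ n_i/√M_i.
x_Xe(eff) = (n_Xe/√M_Xe) / (n_Xe/√M_Xe + n_CO/√M_CO)
= (1.03/√131.29) / (1.03/√131.29 + 4.33/√28.01) = 0.08989/(0.08989 + 0.8181) = 0.0990.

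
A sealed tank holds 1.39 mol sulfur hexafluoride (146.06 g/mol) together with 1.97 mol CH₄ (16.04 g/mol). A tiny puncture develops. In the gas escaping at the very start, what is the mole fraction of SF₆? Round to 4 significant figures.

The effusion rate of species i is ∝ p_i/√M_i ∝ n_i/√M_i.
x_SF₆(eff) = (n_SF₆/√M_SF₆) / (n_SF₆/√M_SF₆ + n_CH₄/√M_CH₄)
= (1.39/√146.06) / (1.39/√146.06 + 1.97/√16.04) = 0.1150/(0.1150 + 0.4919) = 0.1895.

0.1895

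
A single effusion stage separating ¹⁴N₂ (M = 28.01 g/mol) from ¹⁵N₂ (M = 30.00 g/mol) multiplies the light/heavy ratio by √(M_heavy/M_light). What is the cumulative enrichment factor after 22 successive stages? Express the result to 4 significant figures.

The single-stage factor is √(M_heavy/M_light), so 22 stages give [√(30.00/28.01)]^22 = (30.00/28.01)^(22/2).
= 1.07105^11 = 2.128.

2.128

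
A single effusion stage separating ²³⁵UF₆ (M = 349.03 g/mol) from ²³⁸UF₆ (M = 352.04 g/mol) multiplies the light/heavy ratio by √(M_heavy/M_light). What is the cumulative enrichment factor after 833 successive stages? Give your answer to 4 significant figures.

After 833 stages the ratio has grown by (√(352.04/349.03))^833 = (352.04/349.03)^(833/2).
= 1.00862^(833/2) = 35.75.

35.75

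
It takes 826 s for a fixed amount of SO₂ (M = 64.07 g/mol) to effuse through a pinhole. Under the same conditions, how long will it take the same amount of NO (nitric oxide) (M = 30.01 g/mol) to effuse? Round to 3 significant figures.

565 s

Using Graham's law: t_NO/t_SO₂ = √(M_NO/M_SO₂) = √(30.01/64.07) = √0.4684 = 0.6844.
So the time for NO is 826 × 0.6844 = 565 s.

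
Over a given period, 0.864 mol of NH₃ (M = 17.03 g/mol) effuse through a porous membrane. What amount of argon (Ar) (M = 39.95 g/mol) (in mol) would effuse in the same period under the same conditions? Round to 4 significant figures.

By Graham's law, rate_Ar/rate_NH₃ = √(M_NH₃/M_Ar) = √(17.03/39.95) = √0.4263 = 0.6529.
So the amount for Ar is 0.864 × 0.6529 = 0.5641 mol.

0.5641 mol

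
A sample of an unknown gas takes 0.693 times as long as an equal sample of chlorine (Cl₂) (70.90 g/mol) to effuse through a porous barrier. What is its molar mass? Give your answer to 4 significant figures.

34.05 g/mol

By Graham's law, t_X/t_Cl₂ = √(M_X/M_Cl₂).
0.693 = √(M_X/70.90)
M_X = 70.90 × 0.693² = 70.90 × 0.4802 = 34.05 g/mol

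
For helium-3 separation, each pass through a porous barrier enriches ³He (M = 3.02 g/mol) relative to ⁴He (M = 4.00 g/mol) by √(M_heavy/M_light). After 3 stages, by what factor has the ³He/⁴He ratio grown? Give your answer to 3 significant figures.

1.52

Each stage multiplies the ratio by α = √(4.00/3.02), so after 3 stages the overall factor is α^3 = (4.00/3.02)^(3/2).
= 1.32450^(3/2) = 1.52.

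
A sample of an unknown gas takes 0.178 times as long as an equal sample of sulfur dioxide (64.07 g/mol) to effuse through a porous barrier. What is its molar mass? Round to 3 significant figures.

2.03 g/mol

Since effusion rate ∝ 1/√M, t_X/t_SO₂ = √(M_X/M_SO₂).
0.178 = √(M_X/64.07)
M_X = 64.07 × 0.178² = 64.07 × 0.03168 = 2.03 g/mol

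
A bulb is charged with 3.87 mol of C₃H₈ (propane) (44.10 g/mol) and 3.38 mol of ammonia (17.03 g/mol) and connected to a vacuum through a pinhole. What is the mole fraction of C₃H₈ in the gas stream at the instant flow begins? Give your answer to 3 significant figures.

0.416

Each component's effusion rate ∝ (its partial pressure)·(1/√M) ∝ n_i/√M_i.
x_C₃H₈(eff) = (n_C₃H₈/√M_C₃H₈) / (n_C₃H₈/√M_C₃H₈ + n_NH₃/√M_NH₃)
= (3.87/√44.10) / (3.87/√44.10 + 3.38/√17.03) = 0.5828/(0.5828 + 0.8190) = 0.416.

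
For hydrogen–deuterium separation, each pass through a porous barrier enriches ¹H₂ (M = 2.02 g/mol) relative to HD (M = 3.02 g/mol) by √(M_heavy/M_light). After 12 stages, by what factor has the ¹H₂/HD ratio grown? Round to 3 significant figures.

11.2

Each stage multiplies the ratio by α = √(3.02/2.02), so after 12 stages the overall factor is α^12 = (3.02/2.02)^(12/2).
= 1.49505^6 = 11.2.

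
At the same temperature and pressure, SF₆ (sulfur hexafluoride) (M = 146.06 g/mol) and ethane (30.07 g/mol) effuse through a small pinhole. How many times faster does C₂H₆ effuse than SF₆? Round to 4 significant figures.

From Graham's law, rate_C₂H₆/rate_SF₆ = √(M_SF₆/M_C₂H₆) = √(146.06/30.07) = √4.857 = 2.204.

2.204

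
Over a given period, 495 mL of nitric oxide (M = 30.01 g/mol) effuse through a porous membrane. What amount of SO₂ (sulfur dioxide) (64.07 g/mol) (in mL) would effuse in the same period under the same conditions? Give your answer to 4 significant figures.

338.8 mL

Using Graham's law: rate_SO₂/rate_NO = √(M_NO/M_SO₂) = √(30.01/64.07) = √0.4684 = 0.6844.
So the volume for SO₂ is 495 × 0.6844 = 338.8 mL.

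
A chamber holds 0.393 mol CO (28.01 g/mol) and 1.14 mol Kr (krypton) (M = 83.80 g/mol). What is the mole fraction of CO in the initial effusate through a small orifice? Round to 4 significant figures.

0.3735

Effusion rate of each component ∝ n_i/√M_i (partial pressure × 1/√M).
x_CO(eff) = (n_CO/√M_CO) / (n_CO/√M_CO + n_Kr/√M_Kr)
= (0.393/√28.01) / (0.393/√28.01 + 1.14/√83.80) = 0.07426/(0.07426 + 0.1245) = 0.3735.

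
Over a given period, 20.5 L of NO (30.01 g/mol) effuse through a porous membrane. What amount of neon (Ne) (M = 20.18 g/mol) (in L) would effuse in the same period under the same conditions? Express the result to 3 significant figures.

Since effusion rate ∝ 1/√M, rate_Ne/rate_NO = √(M_NO/M_Ne) = √(30.01/20.18) = √1.487 = 1.219.
So the volume for Ne is 20.5 × 1.219 = 25.0 L.

25.0 L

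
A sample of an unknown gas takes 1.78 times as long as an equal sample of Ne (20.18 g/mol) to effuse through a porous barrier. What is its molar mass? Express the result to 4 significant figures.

Since effusion rate ∝ 1/√M, t_X/t_Ne = √(M_X/M_Ne).
1.78 = √(M_X/20.18)
M_X = 20.18 × 1.78² = 20.18 × 3.168 = 63.94 g/mol

63.94 g/mol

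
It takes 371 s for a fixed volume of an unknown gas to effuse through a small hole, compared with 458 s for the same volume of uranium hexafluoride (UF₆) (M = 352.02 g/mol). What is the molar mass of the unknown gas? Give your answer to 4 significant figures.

231.0 g/mol

Since effusion rate ∝ 1/√M, t_X/t_UF₆ = √(M_X/M_UF₆).
371/458 = 0.8100 = √(M_X/352.02)
M_X = 352.02 × 0.8100² = 352.02 × 0.6562 = 231.0 g/mol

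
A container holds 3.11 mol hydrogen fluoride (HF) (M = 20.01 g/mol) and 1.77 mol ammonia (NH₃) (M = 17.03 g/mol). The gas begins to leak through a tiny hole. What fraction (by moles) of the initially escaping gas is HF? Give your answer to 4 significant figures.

Rate_i ∝ x_i/√M_i (Graham's law weighted by mole fraction), so the effusate composition follows n_i/√M_i.
So x_HF in the escaping gas = (n_HF/√M_HF) / Σ(n_i/√M_i)
= (3.11/√20.01) / (3.11/√20.01 + 1.77/√17.03) = 0.6952/(0.6952 + 0.4289) = 0.6185.

0.6185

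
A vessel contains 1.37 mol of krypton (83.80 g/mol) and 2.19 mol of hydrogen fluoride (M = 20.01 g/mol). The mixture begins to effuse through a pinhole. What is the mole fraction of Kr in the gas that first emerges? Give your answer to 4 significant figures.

The effusion rate of species i is ∝ p_i/√M_i ∝ n_i/√M_i.
So x_Kr in the escaping gas = (n_Kr/√M_Kr) / Σ(n_i/√M_i)
= (1.37/√83.80) / (1.37/√83.80 + 2.19/√20.01) = 0.1497/(0.1497 + 0.4896) = 0.2341.

0.2341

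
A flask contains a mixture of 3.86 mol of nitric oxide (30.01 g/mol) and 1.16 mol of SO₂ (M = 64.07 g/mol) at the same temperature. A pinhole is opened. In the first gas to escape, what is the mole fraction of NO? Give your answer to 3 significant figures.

0.829

Effusion rate of each component ∝ n_i/√M_i (partial pressure × 1/√M).
So x_NO in the escaping gas = (n_NO/√M_NO) / Σ(n_i/√M_i)
= (3.86/√30.01) / (3.86/√30.01 + 1.16/√64.07) = 0.7046/(0.7046 + 0.1449) = 0.829.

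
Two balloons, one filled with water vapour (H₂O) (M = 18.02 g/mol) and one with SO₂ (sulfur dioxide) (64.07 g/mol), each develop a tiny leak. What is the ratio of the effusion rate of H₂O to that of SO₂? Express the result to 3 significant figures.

By Graham's law, rate_H₂O/rate_SO₂ = √(M_SO₂/M_H₂O) = √(64.07/18.02) = √3.555 = 1.89.

1.89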